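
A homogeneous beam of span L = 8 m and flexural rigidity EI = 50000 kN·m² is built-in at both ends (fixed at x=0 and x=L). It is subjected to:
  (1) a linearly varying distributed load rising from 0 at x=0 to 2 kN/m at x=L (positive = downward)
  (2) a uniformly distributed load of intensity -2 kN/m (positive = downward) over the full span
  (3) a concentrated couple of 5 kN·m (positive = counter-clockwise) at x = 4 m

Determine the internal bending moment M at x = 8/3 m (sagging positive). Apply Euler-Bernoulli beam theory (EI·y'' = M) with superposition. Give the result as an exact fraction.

Load 1 — triangular load w₀=2 kN/m (0→w₀ over full span):
  M_1 = 3w₀Lx/20 - w₀L²/30 - w₀x³/(6L) = 3·2·8·(8/3)/20 - 2·8²/30 - 2·(8/3)³/(6·8) = 544/405 kN·m
Load 2 — uniform load w=-2 kN/m over full span:
  M_2 = wLx/2 - wL²/12 - wx²/2 = (-2)·8·(8/3)/2 - (-2)·8²/12 - (-2)·(8/3)²/2 = -32/9 kN·m
Load 3 — applied couple M₀=5 kN·m at a=4 m (b=L-a=4):
  M_3 = R_Ax - M_A  [x≤a] with R_A=15/16, M_A=5/4 = (15/16)·(8/3) - (5/4) = 5/4 kN·m
Superposition: M = Σ M_i = -1559/1620 kN·m ≈ -0.962346 kN·m

M(8/3) = -1559/1620 kN·m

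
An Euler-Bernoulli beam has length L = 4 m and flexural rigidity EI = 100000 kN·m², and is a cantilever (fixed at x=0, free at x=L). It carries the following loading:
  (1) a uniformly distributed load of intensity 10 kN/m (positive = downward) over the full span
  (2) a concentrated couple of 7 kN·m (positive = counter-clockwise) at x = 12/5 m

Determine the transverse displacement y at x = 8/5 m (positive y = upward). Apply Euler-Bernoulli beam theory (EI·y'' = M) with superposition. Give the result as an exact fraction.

Load 1 — uniform load w=10 kN/m over full span:
  y_1 = -wx²(x²-4Lx+6L²)/(24EI) = -10·(8/5)²·((8/5)²-4·4·(8/5)+6·4²)/(24·100000) = -304/390625 m
Load 2 — applied couple M₀=7 kN·m at a=12/5 m (b=L-a=8/5):
  y_2 = M₀x²/(2EI)  [x≤a] = 7·(8/5)²/(2·100000) = 7/78125 m
Superposition: y = Σ y_i = -269/390625 m ≈ -0.000689 m

y(8/5) = -269/390625 m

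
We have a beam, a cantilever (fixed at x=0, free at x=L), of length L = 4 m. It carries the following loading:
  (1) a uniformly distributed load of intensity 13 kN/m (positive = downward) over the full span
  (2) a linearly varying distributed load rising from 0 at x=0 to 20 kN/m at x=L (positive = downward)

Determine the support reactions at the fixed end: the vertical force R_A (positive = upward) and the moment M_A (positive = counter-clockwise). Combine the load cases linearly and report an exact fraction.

R_A = 92 kN, M_A = 632/3 kN·m

Load 1 — uniform load w=13 kN/m over full span:
  R_A = wL = 13·4 = 52 kN
  M_A = wL²/2 = 13·4²/2 = 104 kN·m
Load 2 — triangular load w₀=20 kN/m (0→w₀ over full span):
  R_A = w₀L/2 = 20·4/2 = 40 kN
  M_A = w₀L²/3 = 20·4²/3 = 320/3 kN·m
Superposition: R_A = 92 kN, M_A = 632/3 kN·m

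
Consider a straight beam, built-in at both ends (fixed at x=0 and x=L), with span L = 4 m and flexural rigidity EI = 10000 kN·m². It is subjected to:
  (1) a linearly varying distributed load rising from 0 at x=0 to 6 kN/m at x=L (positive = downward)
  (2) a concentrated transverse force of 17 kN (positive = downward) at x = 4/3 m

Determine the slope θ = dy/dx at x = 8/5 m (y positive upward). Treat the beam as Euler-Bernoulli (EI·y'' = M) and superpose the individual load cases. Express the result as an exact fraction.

θ(8/5) = -1073/7031250 rad

Load 1 — triangular load w₀=6 kN/m (0→w₀ over full span):
  θ_1 = -w₀(2x(L-x)(L-2x)(x+2L)+x²(L-x)²)/(120LEI) = -6·(2·(8/5)·(4-(8/5))·(4-2·(8/5))·((8/5)+2·4)+(8/5)²·(4-(8/5))²)/(120·4·10000) = -36/390625 rad
Load 2 — point force P=17 kN at a=4/3 m (b=L-a=8/3):
  θ_2 = Pa²(L-x)(2bL-(3b+a)(L-x))/(2L³EI)  [x>a] = 17·(4/3)²·(4-(8/5))·(2·(8/3)·4-(3·(8/3)+(4/3))·(4-(8/5)))/(2·4³·10000) = -17/281250 rad
Superposition: θ = Σ θ_i = -1073/7031250 rad ≈ -0.000153 rad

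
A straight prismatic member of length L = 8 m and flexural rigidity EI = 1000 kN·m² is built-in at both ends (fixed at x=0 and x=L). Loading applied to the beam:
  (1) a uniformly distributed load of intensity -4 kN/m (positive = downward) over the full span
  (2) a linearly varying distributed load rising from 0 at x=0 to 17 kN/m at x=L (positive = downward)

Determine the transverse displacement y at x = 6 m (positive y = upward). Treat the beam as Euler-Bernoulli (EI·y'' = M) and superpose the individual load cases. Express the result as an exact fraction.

y(6) = -321/10000 m

Load 1 — uniform load w=-4 kN/m over full span:
  y_1 = -wx²(L-x)²/(24EI) = -(-4)·6²·(8-6)²/(24·1000) = 3/125 m
Load 2 — triangular load w₀=17 kN/m (0→w₀ over full span):
  y_2 = -w₀x²(L-x)²(x+2L)/(120LEI) = -17·6²·(8-6)²·(6+2·8)/(120·8·1000) = -561/10000 m
Superposition: y = Σ y_i = -321/10000 m ≈ -0.032100 m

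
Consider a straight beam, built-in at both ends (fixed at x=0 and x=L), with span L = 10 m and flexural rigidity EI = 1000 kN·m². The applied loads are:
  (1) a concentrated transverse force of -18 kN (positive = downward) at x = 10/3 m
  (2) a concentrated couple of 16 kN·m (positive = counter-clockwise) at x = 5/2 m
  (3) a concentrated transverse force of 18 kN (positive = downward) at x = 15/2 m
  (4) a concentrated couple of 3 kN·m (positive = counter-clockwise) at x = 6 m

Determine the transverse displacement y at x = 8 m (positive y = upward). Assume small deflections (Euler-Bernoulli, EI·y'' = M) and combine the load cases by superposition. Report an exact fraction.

Load 1 — point force P=-18 kN at a=10/3 m (b=L-a=20/3):
  y_1 = -Pa²(L-x)²(3bL-(3b+a)(L-x))/(6L³EI)  [x>a] = -(-18)·(10/3)²·(10-8)²·(3·(20/3)·10-(3·(20/3)+(10/3))·(10-8))/(6·10³·1000) = 23/1125 m
Load 2 — applied couple M₀=16 kN·m at a=5/2 m (b=L-a=15/2):
  y_2 = (R_Ax³/6 - M_Ax²/2 - M₀(x-a)²/2)/EI  [x>a] with R_A=9/5, M_A=-3 = ((9/5)·8³/6 - (-3)·8²/2 - 16·(8-(5/2))²/2)/1000 = 19/2500 m
Load 3 — point force P=18 kN at a=15/2 m (b=L-a=5/2):
  y_3 = -Pa²(L-x)²(3bL-(3b+a)(L-x))/(6L³EI)  [x>a] = -18·(15/2)²·(10-8)²·(3·(5/2)·10-(3·(5/2)+(15/2))·(10-8))/(6·10³·1000) = -243/8000 m
Load 4 — applied couple M₀=3 kN·m at a=6 m (b=L-a=4):
  y_4 = (R_Ax³/6 - M_Ax²/2 - M₀(x-a)²/2)/EI  [x>a] with R_A=54/125, M_A=24/25 = ((54/125)·8³/6 - (24/25)·8²/2 - 3·(8-6)²/2)/1000 = 9/62500 m
Superposition: y = Σ y_i = -19679/9000000 m ≈ -0.002187 m

y(8) = -19679/9000000 m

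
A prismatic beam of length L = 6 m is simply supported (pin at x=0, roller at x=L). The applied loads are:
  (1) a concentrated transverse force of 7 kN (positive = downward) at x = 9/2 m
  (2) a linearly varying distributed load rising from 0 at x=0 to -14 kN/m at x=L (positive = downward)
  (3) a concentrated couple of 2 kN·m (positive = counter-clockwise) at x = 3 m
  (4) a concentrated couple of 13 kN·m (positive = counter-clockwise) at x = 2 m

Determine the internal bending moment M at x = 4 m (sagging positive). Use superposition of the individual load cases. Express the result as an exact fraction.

Load 1 — point force P=7 kN at a=9/2 m (b=L-a=3/2):
  M_1 = Pbx/L  [x≤a] = 7·(3/2)·4/6 = 7 kN·m
Load 2 — triangular load w₀=-14 kN/m (0→w₀ over full span):
  M_2 = w₀Lx/6 - w₀x³/(6L) = (-14)·6·4/6 - (-14)·4³/(6·6) = -280/9 kN·m
Load 3 — applied couple M₀=2 kN·m at a=3 m (b=L-a=3):
  M_3 = M₀x/L - M₀  [x>a] = 2·4/6 - 2 = -2/3 kN·m
Load 4 — applied couple M₀=13 kN·m at a=2 m (b=L-a=4):
  M_4 = M₀x/L - M₀  [x>a] = 13·4/6 - 13 = -13/3 kN·m
Superposition: M = Σ M_i = -262/9 kN·m ≈ -29.111111 kN·m

M(4) = -262/9 kN·m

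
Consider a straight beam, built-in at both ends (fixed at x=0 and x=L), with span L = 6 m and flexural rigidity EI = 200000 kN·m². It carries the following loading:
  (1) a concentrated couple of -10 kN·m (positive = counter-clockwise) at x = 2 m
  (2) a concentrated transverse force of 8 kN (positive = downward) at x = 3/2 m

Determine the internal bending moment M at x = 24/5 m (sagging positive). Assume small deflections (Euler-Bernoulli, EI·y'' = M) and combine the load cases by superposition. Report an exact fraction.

Load 1 — applied couple M₀=-10 kN·m at a=2 m (b=L-a=4):
  M_1 = R_Ax - M_A - M₀  [x>a] with R_A=-20/9, M_A=0 = (-20/9)·(24/5) - 0 - (-10) = -2/3 kN·m
Load 2 — point force P=8 kN at a=3/2 m (b=L-a=9/2):
  M_2 = Pa²(a+3b)(L-x)/L³ - Pa²b/L²  [x>a] = 8·(3/2)²·((3/2)+3·(9/2))·(6-(24/5))/6³ - 8·(3/2)²·(9/2)/6² = -3/4 kN·m
Superposition: M = Σ M_i = -17/12 kN·m ≈ -1.416667 kN·m

M(24/5) = -17/12 kN·m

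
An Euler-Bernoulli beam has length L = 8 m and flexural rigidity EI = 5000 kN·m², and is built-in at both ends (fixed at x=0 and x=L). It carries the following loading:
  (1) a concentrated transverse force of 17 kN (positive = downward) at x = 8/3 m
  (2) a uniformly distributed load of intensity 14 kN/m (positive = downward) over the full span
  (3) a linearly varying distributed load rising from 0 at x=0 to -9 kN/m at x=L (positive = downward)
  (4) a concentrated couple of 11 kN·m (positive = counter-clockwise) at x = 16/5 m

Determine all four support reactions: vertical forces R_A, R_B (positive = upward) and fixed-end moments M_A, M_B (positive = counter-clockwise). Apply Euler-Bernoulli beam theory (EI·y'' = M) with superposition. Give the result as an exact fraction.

Load 1 — point force P=17 kN at a=8/3 m (b=L-a=16/3):
  R_A = Pb²(3a+b)/L³ = 17·(16/3)²·(3·(8/3)+(16/3))/8³ = 340/27 kN
  M_A = Pab²/L² = 17·(8/3)·(16/3)²/8² = 544/27 kN·m
  R_B = Pa²(a+3b)/L³ = 17·(8/3)²·((8/3)+3·(16/3))/8³ = 119/27 kN
  M_B = -Pa²b/L² = -17·(8/3)²·(16/3)/8² = -272/27 kN·m
Load 2 — uniform load w=14 kN/m over full span:
  R_A = wL/2 = 14·8/2 = 56 kN
  M_A = wL²/12 = 14·8²/12 = 224/3 kN·m
  R_B = wL/2 = 14·8/2 = 56 kN
  M_B = -wL²/12 = -14·8²/12 = -224/3 kN·m
Load 3 — triangular load w₀=-9 kN/m (0→w₀ over full span):
  R_A = 3w₀L/20 = 3·(-9)·8/20 = -54/5 kN
  M_A = w₀L²/30 = (-9)·8²/30 = -96/5 kN·m
  R_B = 7w₀L/20 = 7·(-9)·8/20 = -126/5 kN
  M_B = -w₀L²/20 = -(-9)·8²/20 = 144/5 kN·m
Load 4 — applied couple M₀=11 kN·m at a=16/5 m (b=L-a=24/5):
  R_A = 6M₀ab/L³ = 6·11·(16/5)·(24/5)/8³ = 99/50 kN
  M_A = M₀b(2a-b)/L² = 11·(24/5)·(2·(16/5)-(24/5))/8² = 33/25 kN·m
  R_B = -6M₀ab/L³ = -6·11·(16/5)·(24/5)/8³ = -99/50 kN
  M_B = M₀a(2b-a)/L² = 11·(16/5)·(2·(24/5)-(16/5))/8² = 88/25 kN·m
Superposition: R_A = 80693/1350 kN, M_A = 51931/675 kN·m, R_B = 44857/1350 kN, M_B = -35384/675 kN·m

R_A = 80693/1350 kN, M_A = 51931/675 kN·m, R_B = 44857/1350 kN, M_B = -35384/675 kN·m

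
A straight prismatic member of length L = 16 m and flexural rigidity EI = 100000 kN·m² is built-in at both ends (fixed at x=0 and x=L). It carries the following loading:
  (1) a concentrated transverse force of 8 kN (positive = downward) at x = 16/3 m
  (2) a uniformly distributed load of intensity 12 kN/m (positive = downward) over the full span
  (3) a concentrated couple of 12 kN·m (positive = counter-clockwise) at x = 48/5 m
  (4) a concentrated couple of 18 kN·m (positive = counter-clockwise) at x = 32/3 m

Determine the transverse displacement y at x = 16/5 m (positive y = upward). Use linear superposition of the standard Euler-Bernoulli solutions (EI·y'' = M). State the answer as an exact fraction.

Load 1 — point force P=8 kN at a=16/3 m (b=L-a=32/3):
  y_1 = -Pb²x²(3aL-(3a+b)x)/(6L³EI)  [x≤a] = -8·(32/3)²·(16/5)²·(3·(16/3)·16-(3·(16/3)+(32/3))·(16/5))/(6·16³·100000) = -4096/6328125 m
Load 2 — uniform load w=12 kN/m over full span:
  y_2 = -wx²(L-x)²/(24EI) = -12·(16/5)²·(16-(16/5))²/(24·100000) = -16384/1953125 m
Load 3 — applied couple M₀=12 kN·m at a=48/5 m (b=L-a=32/5):
  y_3 = (R_Ax³/6 - M_Ax²/2)/EI  [x≤a] with R_A=27/25, M_A=96/25 = ((27/25)·(16/5)³/6 - (96/25)·(16/5)²/2)/100000 = -1344/9765625 m
Load 4 — applied couple M₀=18 kN·m at a=32/3 m (b=L-a=16/3):
  y_4 = (R_Ax³/6 - M_Ax²/2)/EI  [x≤a] with R_A=3/2, M_A=6 = ((3/2)·(16/5)³/6 - 6·(16/5)²/2)/100000 = -88/390625 m
Superposition: y = Σ y_i = -7434584/791015625 m ≈ -0.009399 m

y(16/5) = -7434584/791015625 m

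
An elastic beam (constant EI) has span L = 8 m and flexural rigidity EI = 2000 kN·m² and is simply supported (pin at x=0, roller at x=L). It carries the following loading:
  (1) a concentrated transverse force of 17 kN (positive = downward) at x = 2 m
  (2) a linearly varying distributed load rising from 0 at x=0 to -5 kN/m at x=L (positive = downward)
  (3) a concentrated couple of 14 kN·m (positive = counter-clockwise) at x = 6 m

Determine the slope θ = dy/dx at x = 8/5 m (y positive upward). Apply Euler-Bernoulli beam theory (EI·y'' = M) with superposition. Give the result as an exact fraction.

θ(8/5) = -1033/140625 rad

Load 1 — point force P=17 kN at a=2 m (b=L-a=6):
  θ_1 = -Pb(L²-b²-3x²)/(6LEI)  [x≤a] = -17·6·(8²-6²-3·(8/5)²)/(6·8·2000) = -2159/100000 rad
Load 2 — triangular load w₀=-5 kN/m (0→w₀ over full span):
  θ_2 = -w₀(7L⁴-30L²x²+15x⁴)/(360LEI) = -(-5)·(7·8⁴-30·8²·(8/5)²+15·(8/5)⁴)/(360·8·2000) = 2912/140625 rad
Load 3 — applied couple M₀=14 kN·m at a=6 m (b=L-a=2):
  θ_3 = (M₀x²/(2L)+C₁)/EI  [x≤a] with C₁=M₀(3b²-L²)/(6L)=-91/6 = (14·(8/5)²/(2·8)+(-91/6))/2000 = -1939/300000 rad
Superposition: θ = Σ θ_i = -1033/140625 rad ≈ -0.007346 rad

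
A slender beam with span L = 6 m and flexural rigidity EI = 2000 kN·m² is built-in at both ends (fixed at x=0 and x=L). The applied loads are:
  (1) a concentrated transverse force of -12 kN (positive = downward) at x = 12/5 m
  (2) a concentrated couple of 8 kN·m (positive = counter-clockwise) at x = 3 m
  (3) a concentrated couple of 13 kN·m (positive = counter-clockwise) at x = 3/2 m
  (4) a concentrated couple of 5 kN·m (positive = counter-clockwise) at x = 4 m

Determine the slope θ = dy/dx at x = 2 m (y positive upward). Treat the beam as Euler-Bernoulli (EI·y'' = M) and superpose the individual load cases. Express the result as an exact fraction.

θ(2) = 32953/9000000 rad

Load 1 — point force P=-12 kN at a=12/5 m (b=L-a=18/5):
  θ_1 = -Pb²x(2aL-(3a+b)x)/(2L³EI)  [x≤a] = -(-12)·(18/5)²·2·(2·(12/5)·6-(3·(12/5)+(18/5))·2)/(2·6³·2000) = 81/31250 rad
Load 2 — applied couple M₀=8 kN·m at a=3 m (b=L-a=3):
  θ_2 = (R_Ax²/2 - M_Ax)/EI  [x≤a] with R_A=2, M_A=2 = (2·2²/2 - 2·2)/2000 = 0 rad
Load 3 — applied couple M₀=13 kN·m at a=3/2 m (b=L-a=9/2):
  θ_3 = (R_Ax²/2 - M_Ax - M₀(x-a))/EI  [x>a] with R_A=39/16, M_A=-39/16 = ((39/16)·2²/2 - (-39/16)·2 - 13·(2-(3/2)))/2000 = 13/8000 rad
Load 4 — applied couple M₀=5 kN·m at a=4 m (b=L-a=2):
  θ_4 = (R_Ax²/2 - M_Ax)/EI  [x≤a] with R_A=10/9, M_A=5/3 = ((10/9)·2²/2 - (5/3)·2)/2000 = -1/1800 rad
Superposition: θ = Σ θ_i = 32953/9000000 rad ≈ 0.003661 rad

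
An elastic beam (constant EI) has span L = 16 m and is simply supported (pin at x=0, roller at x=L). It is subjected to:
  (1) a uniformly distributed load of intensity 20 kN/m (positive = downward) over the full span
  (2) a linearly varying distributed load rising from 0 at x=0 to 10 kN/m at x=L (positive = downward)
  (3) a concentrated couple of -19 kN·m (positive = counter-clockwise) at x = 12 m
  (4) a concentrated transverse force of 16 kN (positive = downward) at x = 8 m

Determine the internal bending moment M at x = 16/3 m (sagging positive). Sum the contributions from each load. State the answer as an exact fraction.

Load 1 — uniform load w=20 kN/m over full span:
  M_1 = wx(L-x)/2 = 20·(16/3)·(16-(16/3))/2 = 5120/9 kN·m
Load 2 — triangular load w₀=10 kN/m (0→w₀ over full span):
  M_2 = w₀Lx/6 - w₀x³/(6L) = 10·16·(16/3)/6 - 10·(16/3)³/(6·16) = 10240/81 kN·m
Load 3 — applied couple M₀=-19 kN·m at a=12 m (b=L-a=4):
  M_3 = M₀x/L  [x≤a] = (-19)·(16/3)/16 = -19/3 kN·m
Load 4 — point force P=16 kN at a=8 m (b=L-a=8):
  M_4 = Pbx/L  [x≤a] = 16·8·(16/3)/16 = 128/3 kN·m
Superposition: M = Σ M_i = 59263/81 kN·m ≈ 731.641975 kN·m

M(16/3) = 59263/81 kN·m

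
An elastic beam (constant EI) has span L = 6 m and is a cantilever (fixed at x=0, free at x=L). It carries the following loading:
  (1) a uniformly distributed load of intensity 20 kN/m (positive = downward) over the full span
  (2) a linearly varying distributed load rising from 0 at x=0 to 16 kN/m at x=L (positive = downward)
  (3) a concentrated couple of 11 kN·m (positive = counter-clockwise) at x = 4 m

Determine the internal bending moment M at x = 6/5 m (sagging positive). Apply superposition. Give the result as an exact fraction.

M(6/5) = -44321/125 kN·m

Load 1 — uniform load w=20 kN/m over full span:
  M_1 = -w(L-x)²/2 = -20·(6-(6/5))²/2 = -1152/5 kN·m
Load 2 — triangular load w₀=16 kN/m (0→w₀ over full span):
  M_2 = w₀Lx/2 - w₀L²/3 - w₀x³/(6L) = 16·6·(6/5)/2 - 16·6²/3 - 16·(6/5)³/(6·6) = -16896/125 kN·m
Load 3 — applied couple M₀=11 kN·m at a=4 m (b=L-a=2):
  M_3 = M₀  [x≤a] = 11 = 11 kN·m
Superposition: M = Σ M_i = -44321/125 kN·m ≈ -354.568000 kN·m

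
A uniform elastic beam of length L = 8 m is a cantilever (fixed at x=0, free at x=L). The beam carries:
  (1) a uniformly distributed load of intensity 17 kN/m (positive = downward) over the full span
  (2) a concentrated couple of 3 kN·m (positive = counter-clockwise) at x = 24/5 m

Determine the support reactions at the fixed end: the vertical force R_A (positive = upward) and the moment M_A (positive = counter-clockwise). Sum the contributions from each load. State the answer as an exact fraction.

Load 1 — uniform load w=17 kN/m over full span:
  R_A = wL = 17·8 = 136 kN
  M_A = wL²/2 = 17·8²/2 = 544 kN·m
Load 2 — applied couple M₀=3 kN·m at a=24/5 m (b=L-a=16/5):
  R_A = 0 kN
  M_A = -M₀ = -3 kN·m
Superposition: R_A = 136 kN, M_A = 541 kN·m

R_A = 136 kN, M_A = 541 kN·m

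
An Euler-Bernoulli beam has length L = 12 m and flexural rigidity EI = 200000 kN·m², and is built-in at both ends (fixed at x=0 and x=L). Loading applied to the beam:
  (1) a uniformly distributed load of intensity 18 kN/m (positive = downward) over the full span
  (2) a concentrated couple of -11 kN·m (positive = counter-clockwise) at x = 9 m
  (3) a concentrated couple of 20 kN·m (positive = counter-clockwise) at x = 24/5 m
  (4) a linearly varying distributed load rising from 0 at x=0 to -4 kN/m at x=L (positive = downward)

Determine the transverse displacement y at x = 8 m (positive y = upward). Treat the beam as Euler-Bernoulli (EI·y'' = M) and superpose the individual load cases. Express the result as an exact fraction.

Load 1 — uniform load w=18 kN/m over full span:
  y_1 = -wx²(L-x)²/(24EI) = -18·8²·(12-8)²/(24·200000) = -12/3125 m
Load 2 — applied couple M₀=-11 kN·m at a=9 m (b=L-a=3):
  y_2 = (R_Ax³/6 - M_Ax²/2)/EI  [x≤a] with R_A=-33/32, M_A=-55/16 = ((-33/32)·8³/6 - (-55/16)·8²/2)/200000 = 11/100000 m
Load 3 — applied couple M₀=20 kN·m at a=24/5 m (b=L-a=36/5):
  y_3 = (R_Ax³/6 - M_Ax²/2 - M₀(x-a)²/2)/EI  [x>a] with R_A=12/5, M_A=12/5 = ((12/5)·8³/6 - (12/5)·8²/2 - 20·(8-(24/5))²/2)/200000 = 2/15625 m
Load 4 — triangular load w₀=-4 kN/m (0→w₀ over full span):
  y_4 = -w₀x²(L-x)²(x+2L)/(120LEI) = -(-4)·8²·(12-8)²·(8+2·12)/(120·12·200000) = 64/140625 m
Superposition: y = Σ y_i = -14161/4500000 m ≈ -0.003147 m

y(8) = -14161/4500000 m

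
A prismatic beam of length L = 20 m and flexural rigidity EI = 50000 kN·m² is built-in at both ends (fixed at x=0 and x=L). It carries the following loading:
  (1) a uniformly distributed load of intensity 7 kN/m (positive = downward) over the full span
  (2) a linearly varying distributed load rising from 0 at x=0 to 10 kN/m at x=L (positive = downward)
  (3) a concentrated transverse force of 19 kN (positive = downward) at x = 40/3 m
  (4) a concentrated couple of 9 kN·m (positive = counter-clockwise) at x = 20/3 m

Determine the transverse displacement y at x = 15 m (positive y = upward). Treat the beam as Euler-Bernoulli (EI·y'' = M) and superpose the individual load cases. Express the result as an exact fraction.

Load 1 — uniform load w=7 kN/m over full span:
  y_1 = -wx²(L-x)²/(24EI) = -7·15²·(20-15)²/(24·50000) = -21/640 m
Load 2 — triangular load w₀=10 kN/m (0→w₀ over full span):
  y_2 = -w₀x²(L-x)²(x+2L)/(120LEI) = -10·15²·(20-15)²·(15+2·20)/(120·20·50000) = -33/1280 m
Load 3 — point force P=19 kN at a=40/3 m (b=L-a=20/3):
  y_3 = -Pa²(L-x)²(3bL-(3b+a)(L-x))/(6L³EI)  [x>a] = -19·(40/3)²·(20-15)²·(3·(20/3)·20-(3·(20/3)+(40/3))·(20-15))/(6·20³·50000) = -133/16200 m
Load 4 — applied couple M₀=9 kN·m at a=20/3 m (b=L-a=40/3):
  y_4 = (R_Ax³/6 - M_Ax²/2 - M₀(x-a)²/2)/EI  [x>a] with R_A=3/5, M_A=0 = ((3/5)·15³/6 - 0·15²/2 - 9·(15-(20/3))²/2)/50000 = 1/2000 m
Superposition: y = Σ y_i = -171859/2592000 m ≈ -0.066304 m

y(15) = -171859/2592000 m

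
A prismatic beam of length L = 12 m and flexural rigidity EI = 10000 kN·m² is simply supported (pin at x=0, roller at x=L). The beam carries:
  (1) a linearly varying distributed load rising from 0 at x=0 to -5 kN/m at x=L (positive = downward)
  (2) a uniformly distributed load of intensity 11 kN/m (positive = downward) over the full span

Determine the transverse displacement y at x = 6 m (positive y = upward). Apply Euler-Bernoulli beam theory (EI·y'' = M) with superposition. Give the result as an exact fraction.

y(6) = -459/2000 m

Load 1 — triangular load w₀=-5 kN/m (0→w₀ over full span):
  y_1 = -w₀x(7L⁴-10L²x²+3x⁴)/(360LEI) = -(-5)·6·(7·12⁴-10·12²·6²+3·6⁴)/(360·12·10000) = 27/400 m
Load 2 — uniform load w=11 kN/m over full span:
  y_2 = -wx(L³-2Lx²+x³)/(24EI) = -11·6·(12³-2·12·6²+6³)/(24·10000) = -297/1000 m
Superposition: y = Σ y_i = -459/2000 m ≈ -0.229500 m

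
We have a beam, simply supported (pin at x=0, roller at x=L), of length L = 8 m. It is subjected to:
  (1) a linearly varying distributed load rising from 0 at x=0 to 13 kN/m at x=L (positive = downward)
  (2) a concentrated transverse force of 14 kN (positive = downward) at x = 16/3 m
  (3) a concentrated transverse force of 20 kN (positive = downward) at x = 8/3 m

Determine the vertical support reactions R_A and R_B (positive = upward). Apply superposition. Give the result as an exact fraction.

R_A = 106/3 kN, R_B = 152/3 kN

Load 1 — triangular load w₀=13 kN/m (0→w₀ over full span):
  R_A = w₀L/6 = 13·8/6 = 52/3 kN
  R_B = w₀L/3 = 13·8/3 = 104/3 kN
Load 2 — point force P=14 kN at a=16/3 m (b=L-a=8/3):
  R_A = Pb/L = 14·(8/3)/8 = 14/3 kN
  R_B = Pa/L = 14·(16/3)/8 = 28/3 kN
Load 3 — point force P=20 kN at a=8/3 m (b=L-a=16/3):
  R_A = Pb/L = 20·(16/3)/8 = 40/3 kN
  R_B = Pa/L = 20·(8/3)/8 = 20/3 kN
Superposition: R_A = 106/3 kN, R_B = 152/3 kN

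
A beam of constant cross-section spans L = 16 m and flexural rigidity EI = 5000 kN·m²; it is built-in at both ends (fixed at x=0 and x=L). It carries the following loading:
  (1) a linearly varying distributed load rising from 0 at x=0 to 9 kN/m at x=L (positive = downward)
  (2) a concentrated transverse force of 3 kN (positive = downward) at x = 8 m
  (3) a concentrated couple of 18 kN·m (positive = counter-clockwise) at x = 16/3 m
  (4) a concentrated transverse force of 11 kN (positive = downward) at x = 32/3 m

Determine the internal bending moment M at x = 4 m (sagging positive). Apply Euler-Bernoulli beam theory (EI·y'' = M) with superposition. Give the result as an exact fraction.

Load 1 — triangular load w₀=9 kN/m (0→w₀ over full span):
  M_1 = 3w₀Lx/20 - w₀L²/30 - w₀x³/(6L) = 3·9·16·4/20 - 9·16²/30 - 9·4³/(6·16) = 18/5 kN·m
Load 2 — point force P=3 kN at a=8 m (b=L-a=8):
  M_2 = Pb²(3a+b)x/L³ - Pab²/L²  [x≤a] = 3·8²·(3·8+8)·4/16³ - 3·8·8²/16² = 0 kN·m
Load 3 — applied couple M₀=18 kN·m at a=16/3 m (b=L-a=32/3):
  M_3 = R_Ax - M_A  [x≤a] with R_A=3/2, M_A=0 = (3/2)·4 - 0 = 6 kN·m
Load 4 — point force P=11 kN at a=32/3 m (b=L-a=16/3):
  M_4 = Pb²(3a+b)x/L³ - Pab²/L²  [x≤a] = 11·(16/3)²·(3·(32/3)+(16/3))·4/16³ - 11·(32/3)·(16/3)²/16² = -44/27 kN·m
Superposition: M = Σ M_i = 1076/135 kN·m ≈ 7.970370 kN·m

M(4) = 1076/135 kN·m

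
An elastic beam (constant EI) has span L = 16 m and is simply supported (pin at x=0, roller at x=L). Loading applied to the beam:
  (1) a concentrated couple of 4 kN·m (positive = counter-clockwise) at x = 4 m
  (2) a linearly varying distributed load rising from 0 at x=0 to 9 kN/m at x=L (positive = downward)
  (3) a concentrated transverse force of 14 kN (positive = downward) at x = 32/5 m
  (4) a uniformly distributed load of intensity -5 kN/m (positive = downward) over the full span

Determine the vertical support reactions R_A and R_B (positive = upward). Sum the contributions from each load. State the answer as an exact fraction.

R_A = -147/20 kN, R_B = 267/20 kN

Load 1 — applied couple M₀=4 kN·m at a=4 m (b=L-a=12):
  R_A = M₀/L = 4/16 = 1/4 kN
  R_B = -M₀/L = -4/16 = -1/4 kN
Load 2 — triangular load w₀=9 kN/m (0→w₀ over full span):
  R_A = w₀L/6 = 9·16/6 = 24 kN
  R_B = w₀L/3 = 9·16/3 = 48 kN
Load 3 — point force P=14 kN at a=32/5 m (b=L-a=48/5):
  R_A = Pb/L = 14·(48/5)/16 = 42/5 kN
  R_B = Pa/L = 14·(32/5)/16 = 28/5 kN
Load 4 — uniform load w=-5 kN/m over full span:
  R_A = wL/2 = (-5)·16/2 = -40 kN
  R_B = wL/2 = (-5)·16/2 = -40 kN
Superposition: R_A = -147/20 kN, R_B = 267/20 kN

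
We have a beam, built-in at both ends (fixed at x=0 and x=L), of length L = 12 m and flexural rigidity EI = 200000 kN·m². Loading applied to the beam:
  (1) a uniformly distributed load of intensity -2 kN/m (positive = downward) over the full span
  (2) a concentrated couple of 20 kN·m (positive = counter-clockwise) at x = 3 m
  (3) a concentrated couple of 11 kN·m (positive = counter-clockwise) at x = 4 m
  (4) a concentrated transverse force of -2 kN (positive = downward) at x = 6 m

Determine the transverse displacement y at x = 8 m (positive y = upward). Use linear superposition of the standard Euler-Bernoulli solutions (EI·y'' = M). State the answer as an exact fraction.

y(8) = 1957/2700000 m

Load 1 — uniform load w=-2 kN/m over full span:
  y_1 = -wx²(L-x)²/(24EI) = -(-2)·8²·(12-8)²/(24·200000) = 4/9375 m
Load 2 — applied couple M₀=20 kN·m at a=3 m (b=L-a=9):
  y_2 = (R_Ax³/6 - M_Ax²/2 - M₀(x-a)²/2)/EI  [x>a] with R_A=15/8, M_A=-15/4 = ((15/8)·8³/6 - (-15/4)·8²/2 - 20·(8-3)²/2)/200000 = 3/20000 m
Load 3 — applied couple M₀=11 kN·m at a=4 m (b=L-a=8):
  y_3 = (R_Ax³/6 - M_Ax²/2 - M₀(x-a)²/2)/EI  [x>a] with R_A=11/9, M_A=0 = ((11/9)·8³/6 - 0·8²/2 - 11·(8-4)²/2)/200000 = 11/135000 m
Load 4 — point force P=-2 kN at a=6 m (b=L-a=6):
  y_4 = -Pa²(L-x)²(3bL-(3b+a)(L-x))/(6L³EI)  [x>a] = -(-2)·6²·(12-8)²·(3·6·12-(3·6+6)·(12-8))/(6·12³·200000) = 1/15000 m
Superposition: y = Σ y_i = 1957/2700000 m ≈ 0.000725 m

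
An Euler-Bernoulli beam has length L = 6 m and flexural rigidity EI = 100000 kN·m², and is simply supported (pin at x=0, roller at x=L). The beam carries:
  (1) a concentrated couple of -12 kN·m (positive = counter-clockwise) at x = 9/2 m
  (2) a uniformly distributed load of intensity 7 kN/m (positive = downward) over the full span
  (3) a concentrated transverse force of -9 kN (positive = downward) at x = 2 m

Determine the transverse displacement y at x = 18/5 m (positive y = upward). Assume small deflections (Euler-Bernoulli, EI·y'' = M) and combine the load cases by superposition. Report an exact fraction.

y(18/5) = -76821/125000000 m

Load 1 — applied couple M₀=-12 kN·m at a=9/2 m (b=L-a=3/2):
  y_1 = (M₀x³/(6L)+C₁x)/EI  [x≤a] with C₁=M₀(3b²-L²)/(6L)=39/4 = ((-12)·(18/5)³/(6·6)+(39/4)·(18/5))/100000 = 4887/25000000 m
Load 2 — uniform load w=7 kN/m over full span:
  y_2 = -wx(L³-2Lx²+x³)/(24EI) = -7·(18/5)·(6³-2·6·(18/5)²+(18/5)³)/(24·100000) = -17577/15625000 m
Load 3 — point force P=-9 kN at a=2 m (b=L-a=4):
  y_3 = -Pa(L-x)(2Lx-a²-x²)/(6LEI)  [x>a] = -(-9)·2·(6-(18/5))·(2·6·(18/5)-2²-(18/5)²)/(6·6·100000) = 123/390625 m
Superposition: y = Σ y_i = -76821/125000000 m ≈ -0.000615 m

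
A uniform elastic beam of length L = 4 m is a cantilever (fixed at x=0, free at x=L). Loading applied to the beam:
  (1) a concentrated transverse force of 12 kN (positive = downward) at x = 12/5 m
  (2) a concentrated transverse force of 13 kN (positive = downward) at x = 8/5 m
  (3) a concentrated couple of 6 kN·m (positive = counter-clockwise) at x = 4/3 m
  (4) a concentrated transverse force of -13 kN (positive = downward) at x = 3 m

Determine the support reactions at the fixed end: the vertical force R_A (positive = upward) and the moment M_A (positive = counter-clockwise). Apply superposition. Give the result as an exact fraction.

R_A = 12 kN, M_A = 23/5 kN·m

Load 1 — point force P=12 kN at a=12/5 m (b=L-a=8/5):
  R_A = P = 12 kN
  M_A = Pa = 12·(12/5) = 144/5 kN·m
Load 2 — point force P=13 kN at a=8/5 m (b=L-a=12/5):
  R_A = P = 13 kN
  M_A = Pa = 13·(8/5) = 104/5 kN·m
Load 3 — applied couple M₀=6 kN·m at a=4/3 m (b=L-a=8/3):
  R_A = 0 kN
  M_A = -M₀ = -6 kN·m
Load 4 — point force P=-13 kN at a=3 m (b=L-a=1):
  R_A = P = (-13) = -13 kN
  M_A = Pa = (-13)·3 = -39 kN·m
Superposition: R_A = 12 kN, M_A = 23/5 kN·m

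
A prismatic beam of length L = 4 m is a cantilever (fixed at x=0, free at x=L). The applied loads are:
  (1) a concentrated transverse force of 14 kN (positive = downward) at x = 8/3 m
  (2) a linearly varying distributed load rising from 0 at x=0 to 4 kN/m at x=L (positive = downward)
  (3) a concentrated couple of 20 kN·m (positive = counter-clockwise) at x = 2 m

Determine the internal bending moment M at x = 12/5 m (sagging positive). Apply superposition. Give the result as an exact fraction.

M(12/5) = -3064/375 kN·m

Load 1 — point force P=14 kN at a=8/3 m (b=L-a=4/3):
  M_1 = -P(a-x)  [x≤a] = -14·((8/3)-(12/5)) = -56/15 kN·m
Load 2 — triangular load w₀=4 kN/m (0→w₀ over full span):
  M_2 = w₀Lx/2 - w₀L²/3 - w₀x³/(6L) = 4·4·(12/5)/2 - 4·4²/3 - 4·(12/5)³/(6·4) = -1664/375 kN·m
Load 3 — applied couple M₀=20 kN·m at a=2 m (b=L-a=2):
  M_3 = 0  [x>a] = 0 kN·m
Superposition: M = Σ M_i = -3064/375 kN·m ≈ -8.170667 kN·m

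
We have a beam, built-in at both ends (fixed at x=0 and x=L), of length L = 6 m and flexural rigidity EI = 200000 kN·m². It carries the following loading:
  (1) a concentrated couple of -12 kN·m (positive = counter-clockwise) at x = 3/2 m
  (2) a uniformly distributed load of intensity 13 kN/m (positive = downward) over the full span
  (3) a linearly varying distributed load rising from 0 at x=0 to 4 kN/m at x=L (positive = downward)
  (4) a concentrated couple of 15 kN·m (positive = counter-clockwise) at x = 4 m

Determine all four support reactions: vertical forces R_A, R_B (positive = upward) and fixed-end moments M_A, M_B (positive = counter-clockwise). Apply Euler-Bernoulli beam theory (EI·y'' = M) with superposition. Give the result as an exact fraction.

R_A = 2621/60 kN, M_A = 1021/20 kN·m, R_B = 2779/60 kN, M_B = -999/20 kN·m

Load 1 — applied couple M₀=-12 kN·m at a=3/2 m (b=L-a=9/2):
  R_A = 6M₀ab/L³ = 6·(-12)·(3/2)·(9/2)/6³ = -9/4 kN
  M_A = M₀b(2a-b)/L² = (-12)·(9/2)·(2·(3/2)-(9/2))/6² = 9/4 kN·m
  R_B = -6M₀ab/L³ = -6·(-12)·(3/2)·(9/2)/6³ = 9/4 kN
  M_B = M₀a(2b-a)/L² = (-12)·(3/2)·(2·(9/2)-(3/2))/6² = -15/4 kN·m
Load 2 — uniform load w=13 kN/m over full span:
  R_A = wL/2 = 13·6/2 = 39 kN
  M_A = wL²/12 = 13·6²/12 = 39 kN·m
  R_B = wL/2 = 13·6/2 = 39 kN
  M_B = -wL²/12 = -13·6²/12 = -39 kN·m
Load 3 — triangular load w₀=4 kN/m (0→w₀ over full span):
  R_A = 3w₀L/20 = 3·4·6/20 = 18/5 kN
  M_A = w₀L²/30 = 4·6²/30 = 24/5 kN·m
  R_B = 7w₀L/20 = 7·4·6/20 = 42/5 kN
  M_B = -w₀L²/20 = -4·6²/20 = -36/5 kN·m
Load 4 — applied couple M₀=15 kN·m at a=4 m (b=L-a=2):
  R_A = 6M₀ab/L³ = 6·15·4·2/6³ = 10/3 kN
  M_A = M₀b(2a-b)/L² = 15·2·(2·4-2)/6² = 5 kN·m
  R_B = -6M₀ab/L³ = -6·15·4·2/6³ = -10/3 kN
  M_B = M₀a(2b-a)/L² = 15·4·(2·2-4)/6² = 0 kN·m
Superposition: R_A = 2621/60 kN, M_A = 1021/20 kN·m, R_B = 2779/60 kN, M_B = -999/20 kN·m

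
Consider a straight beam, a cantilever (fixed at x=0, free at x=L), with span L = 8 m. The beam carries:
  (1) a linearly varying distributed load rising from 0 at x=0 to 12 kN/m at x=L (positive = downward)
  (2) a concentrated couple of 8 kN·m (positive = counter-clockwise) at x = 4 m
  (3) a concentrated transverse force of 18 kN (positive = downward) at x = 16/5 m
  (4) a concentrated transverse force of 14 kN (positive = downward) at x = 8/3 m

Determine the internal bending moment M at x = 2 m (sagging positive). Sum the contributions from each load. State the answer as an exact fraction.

M(2) = -2774/15 kN·m

Load 1 — triangular load w₀=12 kN/m (0→w₀ over full span):
  M_1 = w₀Lx/2 - w₀L²/3 - w₀x³/(6L) = 12·8·2/2 - 12·8²/3 - 12·2³/(6·8) = -162 kN·m
Load 2 — applied couple M₀=8 kN·m at a=4 m (b=L-a=4):
  M_2 = M₀  [x≤a] = 8 = 8 kN·m
Load 3 — point force P=18 kN at a=16/5 m (b=L-a=24/5):
  M_3 = -P(a-x)  [x≤a] = -18·((16/5)-2) = -108/5 kN·m
Load 4 — point force P=14 kN at a=8/3 m (b=L-a=16/3):
  M_4 = -P(a-x)  [x≤a] = -14·((8/3)-2) = -28/3 kN·m
Superposition: M = Σ M_i = -2774/15 kN·m ≈ -184.933333 kN·m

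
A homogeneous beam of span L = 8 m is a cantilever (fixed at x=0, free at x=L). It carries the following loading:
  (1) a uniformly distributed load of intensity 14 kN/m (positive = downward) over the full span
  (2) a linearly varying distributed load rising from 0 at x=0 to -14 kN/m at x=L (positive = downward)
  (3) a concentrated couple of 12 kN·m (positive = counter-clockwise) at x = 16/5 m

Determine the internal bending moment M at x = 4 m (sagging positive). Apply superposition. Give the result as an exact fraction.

Load 1 — uniform load w=14 kN/m over full span:
  M_1 = -w(L-x)²/2 = -14·(8-4)²/2 = -112 kN·m
Load 2 — triangular load w₀=-14 kN/m (0→w₀ over full span):
  M_2 = w₀Lx/2 - w₀L²/3 - w₀x³/(6L) = (-14)·8·4/2 - (-14)·8²/3 - (-14)·4³/(6·8) = 280/3 kN·m
Load 3 — applied couple M₀=12 kN·m at a=16/5 m (b=L-a=24/5):
  M_3 = 0  [x>a] = 0 kN·m
Superposition: M = Σ M_i = -56/3 kN·m ≈ -18.666667 kN·m

M(4) = -56/3 kN·m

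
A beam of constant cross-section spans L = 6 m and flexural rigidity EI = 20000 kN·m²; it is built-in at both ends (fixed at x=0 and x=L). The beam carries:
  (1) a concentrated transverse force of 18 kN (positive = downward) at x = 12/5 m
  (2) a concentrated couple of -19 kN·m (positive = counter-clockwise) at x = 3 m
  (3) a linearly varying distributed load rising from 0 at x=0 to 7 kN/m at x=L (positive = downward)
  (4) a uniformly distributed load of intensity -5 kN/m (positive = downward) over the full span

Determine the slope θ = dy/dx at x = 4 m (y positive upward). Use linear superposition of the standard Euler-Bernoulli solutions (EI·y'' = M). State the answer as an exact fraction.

θ(4) = 809/2812500 rad

Load 1 — point force P=18 kN at a=12/5 m (b=L-a=18/5):
  θ_1 = Pa²(L-x)(2bL-(3b+a)(L-x))/(2L³EI)  [x>a] = 18·(12/5)²·(6-4)·(2·(18/5)·6-(3·(18/5)+(12/5))·(6-4))/(2·6³·20000) = 63/156250 rad
Load 2 — applied couple M₀=-19 kN·m at a=3 m (b=L-a=3):
  θ_2 = (R_Ax²/2 - M_Ax - M₀(x-a))/EI  [x>a] with R_A=-19/4, M_A=-19/4 = ((-19/4)·4²/2 - (-19/4)·4 - (-19)·(4-3))/20000 = 0 rad
Load 3 — triangular load w₀=7 kN/m (0→w₀ over full span):
  θ_3 = -w₀(2x(L-x)(L-2x)(x+2L)+x²(L-x)²)/(120LEI) = -7·(2·4·(6-4)·(6-2·4)·(4+2·6)+4²·(6-4)²)/(120·6·20000) = 49/225000 rad
Load 4 — uniform load w=-5 kN/m over full span:
  θ_4 = -wx(L-x)(L-2x)/(12EI) = -(-5)·4·(6-4)·(6-2·4)/(12·20000) = -1/3000 rad
Superposition: θ = Σ θ_i = 809/2812500 rad ≈ 0.000288 rad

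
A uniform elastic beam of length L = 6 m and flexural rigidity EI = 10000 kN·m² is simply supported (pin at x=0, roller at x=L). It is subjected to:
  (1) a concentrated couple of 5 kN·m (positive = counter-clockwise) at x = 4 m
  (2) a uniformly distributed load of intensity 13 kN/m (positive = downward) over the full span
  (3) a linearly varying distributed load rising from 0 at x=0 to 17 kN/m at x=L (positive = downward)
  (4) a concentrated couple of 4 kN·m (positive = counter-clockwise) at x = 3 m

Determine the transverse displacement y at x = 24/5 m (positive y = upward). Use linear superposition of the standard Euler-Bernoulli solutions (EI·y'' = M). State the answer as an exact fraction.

Load 1 — applied couple M₀=5 kN·m at a=4 m (b=L-a=2):
  y_1 = (M₀x³/(6L)-M₀(x-a)²/2+C₁x)/EI  [x>a] with C₁=M₀(3b²-L²)/(6L)=-10/3 = (5·(24/5)³/(6·6)-5·((24/5)-4)²/2+(-10/3)·(24/5))/10000 = -7/31250 m
Load 2 — uniform load w=13 kN/m over full span:
  y_2 = -wx(L³-2Lx²+x³)/(24EI) = -13·(24/5)·(6³-2·6·(24/5)²+(24/5)³)/(24·10000) = -10179/781250 m
Load 3 — triangular load w₀=17 kN/m (0→w₀ over full span):
  y_3 = -w₀x(7L⁴-10L²x²+3x⁴)/(360LEI) = -17·(24/5)·(7·6⁴-10·6²·(24/5)²+3·(24/5)⁴)/(360·6·10000) = -174879/19531250 m
Load 4 — applied couple M₀=4 kN·m at a=3 m (b=L-a=3):
  y_4 = (M₀x³/(6L)-M₀(x-a)²/2+C₁x)/EI  [x>a] with C₁=M₀(3b²-L²)/(6L)=-1 = (4·(24/5)³/(6·6)-4·((24/5)-3)²/2+(-1)·(24/5))/10000 = 63/625000 m
Superposition: y = Σ y_i = -1727041/78125000 m ≈ -0.022106 m

y(24/5) = -1727041/78125000 m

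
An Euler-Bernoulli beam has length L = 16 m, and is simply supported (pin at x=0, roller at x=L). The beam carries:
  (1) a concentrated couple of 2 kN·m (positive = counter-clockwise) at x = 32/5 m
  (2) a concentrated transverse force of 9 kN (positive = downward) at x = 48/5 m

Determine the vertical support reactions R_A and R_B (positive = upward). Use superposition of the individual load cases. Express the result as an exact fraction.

R_A = 149/40 kN, R_B = 211/40 kN

Load 1 — applied couple M₀=2 kN·m at a=32/5 m (b=L-a=48/5):
  R_A = M₀/L = 2/16 = 1/8 kN
  R_B = -M₀/L = -2/16 = -1/8 kN
Load 2 — point force P=9 kN at a=48/5 m (b=L-a=32/5):
  R_A = Pb/L = 9·(32/5)/16 = 18/5 kN
  R_B = Pa/L = 9·(48/5)/16 = 27/5 kN
Superposition: R_A = 149/40 kN, R_B = 211/40 kN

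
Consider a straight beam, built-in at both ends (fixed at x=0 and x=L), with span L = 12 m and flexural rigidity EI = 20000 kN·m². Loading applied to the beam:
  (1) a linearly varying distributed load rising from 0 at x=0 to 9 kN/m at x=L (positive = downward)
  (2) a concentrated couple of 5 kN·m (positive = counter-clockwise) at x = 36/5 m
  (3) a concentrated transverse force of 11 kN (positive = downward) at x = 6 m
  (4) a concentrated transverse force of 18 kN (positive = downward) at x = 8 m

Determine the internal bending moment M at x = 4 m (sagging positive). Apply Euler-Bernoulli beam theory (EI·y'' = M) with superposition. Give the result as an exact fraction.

Load 1 — triangular load w₀=9 kN/m (0→w₀ over full span):
  M_1 = 3w₀Lx/20 - w₀L²/30 - w₀x³/(6L) = 3·9·12·4/20 - 9·12²/30 - 9·4³/(6·12) = 68/5 kN·m
Load 2 — applied couple M₀=5 kN·m at a=36/5 m (b=L-a=24/5):
  M_2 = R_Ax - M_A  [x≤a] with R_A=3/5, M_A=8/5 = (3/5)·4 - (8/5) = 4/5 kN·m
Load 3 — point force P=11 kN at a=6 m (b=L-a=6):
  M_3 = Pb²(3a+b)x/L³ - Pab²/L²  [x≤a] = 11·6²·(3·6+6)·4/12³ - 11·6·6²/12² = 11/2 kN·m
Load 4 — point force P=18 kN at a=8 m (b=L-a=4):
  M_4 = Pb²(3a+b)x/L³ - Pab²/L²  [x≤a] = 18·4²·(3·8+4)·4/12³ - 18·8·4²/12² = 8/3 kN·m
Superposition: M = Σ M_i = 677/30 kN·m ≈ 22.566667 kN·m

M(4) = 677/30 kN·m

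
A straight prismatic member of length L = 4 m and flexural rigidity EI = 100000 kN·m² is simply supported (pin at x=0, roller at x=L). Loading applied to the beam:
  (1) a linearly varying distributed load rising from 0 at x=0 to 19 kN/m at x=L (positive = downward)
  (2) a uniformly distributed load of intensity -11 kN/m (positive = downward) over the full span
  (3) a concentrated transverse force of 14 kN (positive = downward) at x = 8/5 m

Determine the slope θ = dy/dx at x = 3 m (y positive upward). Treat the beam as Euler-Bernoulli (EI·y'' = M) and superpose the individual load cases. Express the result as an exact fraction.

θ(3) = 248459/3600000000 rad

Load 1 — triangular load w₀=19 kN/m (0→w₀ over full span):
  θ_1 = -w₀(7L⁴-30L²x²+15x⁴)/(360LEI) = -19·(7·4⁴-30·4²·3²+15·3⁴)/(360·4·100000) = 24947/144000000 rad
Load 2 — uniform load w=-11 kN/m over full span:
  θ_2 = -w(L³-6Lx²+4x³)/(24EI) = -(-11)·(4³-6·4·3²+4·3³)/(24·100000) = -121/600000 rad
Load 3 — point force P=14 kN at a=8/5 m (b=L-a=12/5):
  θ_3 = -Pa(2L²-6Lx+3x²+a²)/(6LEI)  [x>a] = -14·(8/5)·(2·4²-6·4·3+3·3²+(8/5)²)/(6·4·100000) = 609/6250000 rad
Superposition: θ = Σ θ_i = 248459/3600000000 rad ≈ 0.000069 rad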